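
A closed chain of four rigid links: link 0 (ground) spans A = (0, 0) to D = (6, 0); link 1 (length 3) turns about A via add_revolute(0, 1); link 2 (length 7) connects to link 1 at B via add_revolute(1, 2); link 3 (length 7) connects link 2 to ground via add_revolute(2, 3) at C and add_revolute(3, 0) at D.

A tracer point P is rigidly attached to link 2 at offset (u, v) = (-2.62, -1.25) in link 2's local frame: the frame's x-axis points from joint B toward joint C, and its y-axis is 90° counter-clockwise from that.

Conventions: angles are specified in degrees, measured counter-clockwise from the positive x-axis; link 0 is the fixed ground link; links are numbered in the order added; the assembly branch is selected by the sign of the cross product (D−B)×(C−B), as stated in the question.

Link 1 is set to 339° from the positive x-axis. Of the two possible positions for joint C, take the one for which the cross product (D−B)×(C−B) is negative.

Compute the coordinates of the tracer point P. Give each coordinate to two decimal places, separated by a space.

A=(0,0), D=(6.00,0)
B = A + 3.00·(cos339°, sin339°) = (2.8007, -1.0751)
|BD| = 3.3751
circle(B,7.00) ∩ circle(D,7.00): a=1.6875, h=6.7935
  candidates: C₊=(2.2363,5.9021) cross=22.929; C₋=(6.5644,-6.9772) cross=-22.929
  branch - wants cross < 0 → take C=(6.5644,-6.9772) (cross=-22.929)
ex = (C−B)/|BC| = (0.5377,-0.8432); ey = (0.8432,0.5377)
P = B + -2.62·ex + -1.25·ey = (0.3381,0.4619)

0.34 0.46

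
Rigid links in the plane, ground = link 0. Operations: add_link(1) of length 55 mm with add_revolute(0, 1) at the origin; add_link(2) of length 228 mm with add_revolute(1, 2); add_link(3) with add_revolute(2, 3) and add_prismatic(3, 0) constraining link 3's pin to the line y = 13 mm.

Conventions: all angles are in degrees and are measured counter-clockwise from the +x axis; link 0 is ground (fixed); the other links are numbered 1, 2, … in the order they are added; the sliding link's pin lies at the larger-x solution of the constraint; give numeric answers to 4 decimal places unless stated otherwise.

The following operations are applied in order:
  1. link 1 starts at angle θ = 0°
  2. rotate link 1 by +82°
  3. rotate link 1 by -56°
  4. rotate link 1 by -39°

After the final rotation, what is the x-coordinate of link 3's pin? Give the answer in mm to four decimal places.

geometry: r = 55 mm, L = 228 mm, e = 13 mm; θ starts at 0°
rotate link 1 by +82°: θ ← 0° +82° = 82°
rotate link 1 by -56°: θ ← 82° -56° = 26°
rotate link 1 by -39°: θ ← 26° -39° = -13°
crank pin P = (r cos θ, r sin θ) = (53.590354, -12.372308)
h = r sin θ − e = -12.372308 − 13 = -25.372308
x = r cos θ + √(L² − h²) = 53.590354 + 226.583861 = 280.174214

280.1742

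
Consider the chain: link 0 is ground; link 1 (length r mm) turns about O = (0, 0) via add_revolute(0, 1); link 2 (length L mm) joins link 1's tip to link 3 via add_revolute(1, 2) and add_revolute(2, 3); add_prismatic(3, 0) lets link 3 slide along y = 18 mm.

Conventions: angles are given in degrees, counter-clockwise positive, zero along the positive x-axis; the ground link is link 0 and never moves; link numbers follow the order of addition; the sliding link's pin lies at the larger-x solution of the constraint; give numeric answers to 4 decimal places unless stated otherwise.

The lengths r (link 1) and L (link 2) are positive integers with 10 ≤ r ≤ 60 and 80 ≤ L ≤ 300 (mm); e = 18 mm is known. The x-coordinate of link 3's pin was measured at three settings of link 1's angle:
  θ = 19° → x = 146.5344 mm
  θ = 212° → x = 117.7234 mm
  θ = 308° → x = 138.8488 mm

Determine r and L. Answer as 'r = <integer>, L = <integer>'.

constraint per measurement: (x − r cos θ)² + (r sin θ − e)² = L²
subtracting the θ₁ and θ₂ equations cancels the r² and L² terms:
r = (x₁² − x₂²) / (2[(x₁cos θ₁ + e sin θ₁) − (x₂cos θ₂ + e sin θ₂)]) = 15.0000 → r = 15
L² = (x₁ − r cos θ₁)² + (r sin θ₁ − e)² = 17688.9937 → L = 133.0000 → L = 133
check at θ₃=308°: x = 138.8488 (printed 138.8488) ✓

r = 15, L = 133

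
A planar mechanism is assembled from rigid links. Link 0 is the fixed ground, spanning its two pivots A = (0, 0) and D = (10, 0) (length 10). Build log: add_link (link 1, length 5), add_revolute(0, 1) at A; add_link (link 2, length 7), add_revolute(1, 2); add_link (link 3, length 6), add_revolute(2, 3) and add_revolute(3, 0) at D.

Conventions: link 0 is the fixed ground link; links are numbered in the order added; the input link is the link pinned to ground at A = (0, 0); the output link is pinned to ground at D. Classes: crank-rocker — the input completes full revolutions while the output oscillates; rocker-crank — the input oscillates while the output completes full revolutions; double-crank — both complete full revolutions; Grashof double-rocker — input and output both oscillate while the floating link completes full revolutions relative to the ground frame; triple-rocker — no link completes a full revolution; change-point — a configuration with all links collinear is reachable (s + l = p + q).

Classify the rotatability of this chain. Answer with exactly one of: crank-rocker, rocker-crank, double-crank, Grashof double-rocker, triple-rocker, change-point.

lengths: ground=10, input=5, coupler=7, output=6
sorted: s=5 (shortest), l=10 (longest), p+q=13
s + l = 15 vs p + q = 13
s + l > p + q → non-Grashof → no link fully rotates → triple-rocker

triple-rocker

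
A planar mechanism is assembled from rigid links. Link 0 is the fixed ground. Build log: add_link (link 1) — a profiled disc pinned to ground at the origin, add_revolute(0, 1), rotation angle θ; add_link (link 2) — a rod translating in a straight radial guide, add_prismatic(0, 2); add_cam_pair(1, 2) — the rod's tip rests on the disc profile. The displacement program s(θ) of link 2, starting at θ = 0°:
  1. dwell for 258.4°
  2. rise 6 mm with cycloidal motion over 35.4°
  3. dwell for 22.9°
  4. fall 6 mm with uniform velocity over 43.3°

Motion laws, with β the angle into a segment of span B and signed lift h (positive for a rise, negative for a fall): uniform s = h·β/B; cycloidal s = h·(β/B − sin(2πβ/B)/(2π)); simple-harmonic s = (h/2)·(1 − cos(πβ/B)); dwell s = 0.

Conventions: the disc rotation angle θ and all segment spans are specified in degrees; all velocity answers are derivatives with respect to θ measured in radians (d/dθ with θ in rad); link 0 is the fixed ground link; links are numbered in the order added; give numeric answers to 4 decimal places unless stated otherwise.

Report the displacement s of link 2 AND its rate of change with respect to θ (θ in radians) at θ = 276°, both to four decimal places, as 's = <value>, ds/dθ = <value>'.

seg 1 [0°–258.4°] dwell: s stays 0.0000
seg 2 [258.4°–293.8°] cycloidal, h=6: θ=276° here. β=17.6, B=35.4. 6·(0.4972 − sin(2π·0.4972)/(2π)) = 2.9661 → s = 2.9661
velocity in seg [258.4°–293.8°] (cycloidal), θ in radians: β = 17.6° = 0.3072 rad, B = 35.4° = 0.6178 rad; ds/dθ = (h/B)(1 − cos(2πβ/B)) = (6/0.6178)(1 − cos(2π·0.4972)) = 19.420769 mm/rad

s = 2.9661, ds/dθ = 19.4208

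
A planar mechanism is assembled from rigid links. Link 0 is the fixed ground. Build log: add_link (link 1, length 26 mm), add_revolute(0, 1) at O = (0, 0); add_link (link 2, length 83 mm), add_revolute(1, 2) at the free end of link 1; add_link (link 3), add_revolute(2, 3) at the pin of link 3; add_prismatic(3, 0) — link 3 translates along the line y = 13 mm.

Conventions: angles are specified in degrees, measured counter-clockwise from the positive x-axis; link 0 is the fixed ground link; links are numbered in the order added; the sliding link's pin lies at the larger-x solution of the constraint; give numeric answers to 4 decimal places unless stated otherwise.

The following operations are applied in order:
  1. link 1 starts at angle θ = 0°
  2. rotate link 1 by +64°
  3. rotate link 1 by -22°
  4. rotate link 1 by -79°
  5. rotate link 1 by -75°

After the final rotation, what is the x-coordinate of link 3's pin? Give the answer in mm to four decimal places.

geometry: r = 26 mm, L = 83 mm, e = 13 mm; θ starts at 0°
rotate link 1 by +64°: θ ← 0° +64° = 64°
rotate link 1 by -22°: θ ← 64° -22° = 42°
rotate link 1 by -79°: θ ← 42° -79° = -37°
rotate link 1 by -75°: θ ← -37° -75° = -112°
crank pin P = (r cos θ, r sin θ) = (-9.739771, -24.106780)
h = r sin θ − e = -24.106780 − 13 = -37.106780
x = r cos θ + √(L² − h²) = -9.739771 + 74.243430 = 64.503658

64.5037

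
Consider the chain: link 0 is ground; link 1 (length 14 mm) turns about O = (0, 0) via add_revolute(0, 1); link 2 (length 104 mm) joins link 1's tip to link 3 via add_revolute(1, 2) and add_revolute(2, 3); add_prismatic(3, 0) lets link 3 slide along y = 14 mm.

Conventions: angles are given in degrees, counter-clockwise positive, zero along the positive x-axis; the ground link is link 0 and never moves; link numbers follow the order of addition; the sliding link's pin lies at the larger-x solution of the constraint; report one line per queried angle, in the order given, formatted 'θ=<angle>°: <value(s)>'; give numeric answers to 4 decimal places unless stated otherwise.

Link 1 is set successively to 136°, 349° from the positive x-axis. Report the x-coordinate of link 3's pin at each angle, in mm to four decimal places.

geometry: r = 14 mm, L = 104 mm, e = 14 mm
θ=136°: crank pin P = (r cos θ, r sin θ) = (-10.070757, 9.725217)
θ=136°: h = r sin θ − e = 9.725217 − 14 = -4.274783
θ=136°: x = r cos θ + √(L² − h²) = -10.070757 + 103.912108 = 93.841351
θ=349°: crank pin P = (r cos θ, r sin θ) = (13.742781, -2.671326)
θ=349°: h = r sin θ − e = -2.671326 − 14 = -16.671326
θ=349°: x = r cos θ + √(L² − h²) = 13.742781 + 102.655087 = 116.397868

θ=136°: 93.8414
θ=349°: 116.3979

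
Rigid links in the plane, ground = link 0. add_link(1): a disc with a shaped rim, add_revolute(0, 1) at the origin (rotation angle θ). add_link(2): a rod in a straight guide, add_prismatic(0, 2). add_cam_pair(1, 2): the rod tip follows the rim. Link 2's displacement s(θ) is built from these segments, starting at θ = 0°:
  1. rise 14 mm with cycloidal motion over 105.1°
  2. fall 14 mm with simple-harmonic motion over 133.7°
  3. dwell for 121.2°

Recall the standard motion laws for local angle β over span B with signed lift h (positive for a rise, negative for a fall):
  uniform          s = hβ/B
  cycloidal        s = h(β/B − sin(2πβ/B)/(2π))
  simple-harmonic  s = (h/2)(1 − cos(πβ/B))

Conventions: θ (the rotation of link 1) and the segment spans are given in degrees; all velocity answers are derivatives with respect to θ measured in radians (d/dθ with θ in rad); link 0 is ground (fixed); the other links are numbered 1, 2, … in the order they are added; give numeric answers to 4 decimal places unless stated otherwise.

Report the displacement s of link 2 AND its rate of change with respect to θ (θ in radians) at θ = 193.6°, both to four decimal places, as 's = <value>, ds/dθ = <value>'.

segment 1 (0° to 105.1°, cycloidal, h = 14) is passed completely: s = 0.0000 + (14) = 14.0000
θ = 193.6° falls in segment 2 (105.1° to 238.8°, simple-harmonic, h = -14): β = 193.6 − 105.1 = 88.5°, B = 133.7°; Δs = -14/2·(1 − cos(π·0.6619)) = -10.4094; s = 14.0000 − 10.4094 = 3.5906
velocity in seg [105.1°–238.8°] (simple-harmonic), θ in radians: β = 88.5° = 1.5446 rad, B = 133.7° = 2.3335 rad; ds/dθ = (πh/(2B)) sin(πβ/B) = (π·(-14)/(2·2.3335)) sin(π·0.6619) = -8.230713 mm/rad

s = 3.5906, ds/dθ = -8.2307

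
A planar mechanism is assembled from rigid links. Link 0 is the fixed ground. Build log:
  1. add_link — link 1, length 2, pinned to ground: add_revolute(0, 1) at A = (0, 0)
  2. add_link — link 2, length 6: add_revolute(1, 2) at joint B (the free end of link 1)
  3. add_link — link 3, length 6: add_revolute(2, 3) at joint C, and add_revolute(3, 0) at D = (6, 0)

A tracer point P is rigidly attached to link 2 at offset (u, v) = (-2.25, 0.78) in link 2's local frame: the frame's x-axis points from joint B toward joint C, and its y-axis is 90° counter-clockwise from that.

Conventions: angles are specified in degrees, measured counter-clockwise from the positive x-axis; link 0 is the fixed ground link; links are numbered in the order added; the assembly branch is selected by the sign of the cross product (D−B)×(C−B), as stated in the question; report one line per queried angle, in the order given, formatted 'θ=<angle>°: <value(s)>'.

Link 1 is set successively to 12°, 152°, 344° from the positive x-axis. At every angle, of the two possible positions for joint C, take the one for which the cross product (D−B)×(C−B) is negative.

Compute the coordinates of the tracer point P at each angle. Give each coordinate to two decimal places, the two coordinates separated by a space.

A=(0,0), D=(6.00,0)
θ=12°: B = A + 2.00·(cos12°, sin12°) = (1.9563, 0.4158)
θ=12°: |BD| = 4.0650
θ=12°: circle(B,6.00) ∩ circle(D,6.00): a=2.0325, h=5.6453
θ=12°:   candidates: C₊=(4.5556,5.8236) cross=22.948; C₋=(3.4007,-5.4077) cross=-22.948
θ=12°:   branch - wants cross < 0 → take C=(3.4007,-5.4077) (cross=-22.948)
θ=12°: ex = (C−B)/|BC| = (0.2407,-0.9706); ey = (0.9706,0.2407)
θ=12°: P = B + -2.25·ex + 0.78·ey = (2.1717,2.7874)
θ=152°: B = A + 2.00·(cos152°, sin152°) = (-1.7659, 0.9389)
θ=152°: |BD| = 7.8225
θ=152°: circle(B,6.00) ∩ circle(D,6.00): a=3.9112, h=4.5500
θ=152°:   candidates: C₊=(2.6632,4.9866) cross=35.592; C₋=(1.5709,-4.0476) cross=-35.592
θ=152°:   branch - wants cross < 0 → take C=(1.5709,-4.0476) (cross=-35.592)
θ=152°: ex = (C−B)/|BC| = (0.5561,-0.8311); ey = (0.8311,0.5561)
θ=152°: P = B + -2.25·ex + 0.78·ey = (-2.3689,3.2427)
θ=344°: B = A + 2.00·(cos344°, sin344°) = (1.9225, -0.5513)
θ=344°: |BD| = 4.1146
θ=344°: circle(B,6.00) ∩ circle(D,6.00): a=2.0573, h=5.6363
θ=344°:   candidates: C₊=(3.2061,5.3098) cross=23.191; C₋=(4.7164,-5.8611) cross=-23.191
θ=344°:   branch - wants cross < 0 → take C=(4.7164,-5.8611) (cross=-23.191)
θ=344°: ex = (C−B)/|BC| = (0.4656,-0.8850); ey = (0.8850,0.4656)
θ=344°: P = B + -2.25·ex + 0.78·ey = (1.5651,1.8031)

θ=12°: 2.17 2.79
θ=152°: -2.37 3.24
θ=344°: 1.57 1.80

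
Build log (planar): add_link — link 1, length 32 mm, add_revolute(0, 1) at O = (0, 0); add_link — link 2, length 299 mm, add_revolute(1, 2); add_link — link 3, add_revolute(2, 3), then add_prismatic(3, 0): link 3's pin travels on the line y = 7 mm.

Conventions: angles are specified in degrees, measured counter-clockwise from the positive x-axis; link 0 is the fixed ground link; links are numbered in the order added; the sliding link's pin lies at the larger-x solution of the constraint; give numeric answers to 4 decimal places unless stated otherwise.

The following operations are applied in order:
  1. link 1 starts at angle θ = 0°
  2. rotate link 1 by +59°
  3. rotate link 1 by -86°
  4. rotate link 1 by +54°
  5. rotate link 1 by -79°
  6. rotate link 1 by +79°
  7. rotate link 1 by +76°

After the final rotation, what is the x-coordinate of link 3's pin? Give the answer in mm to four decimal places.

geometry: r = 32 mm, L = 299 mm, e = 7 mm; θ starts at 0°
rotate link 1 by +59°: θ ← 0° +59° = 59°
rotate link 1 by -86°: θ ← 59° -86° = -27°
rotate link 1 by +54°: θ ← -27° +54° = 27°
rotate link 1 by -79°: θ ← 27° -79° = -52°
rotate link 1 by +79°: θ ← -52° +79° = 27°
rotate link 1 by +76°: θ ← 27° +76° = 103°
crank pin P = (r cos θ, r sin θ) = (-7.198434, 31.179842)
h = r sin θ − e = 31.179842 − 7 = 24.179842
x = r cos θ + √(L² − h²) = -7.198434 + 298.020696 = 290.822262

290.8223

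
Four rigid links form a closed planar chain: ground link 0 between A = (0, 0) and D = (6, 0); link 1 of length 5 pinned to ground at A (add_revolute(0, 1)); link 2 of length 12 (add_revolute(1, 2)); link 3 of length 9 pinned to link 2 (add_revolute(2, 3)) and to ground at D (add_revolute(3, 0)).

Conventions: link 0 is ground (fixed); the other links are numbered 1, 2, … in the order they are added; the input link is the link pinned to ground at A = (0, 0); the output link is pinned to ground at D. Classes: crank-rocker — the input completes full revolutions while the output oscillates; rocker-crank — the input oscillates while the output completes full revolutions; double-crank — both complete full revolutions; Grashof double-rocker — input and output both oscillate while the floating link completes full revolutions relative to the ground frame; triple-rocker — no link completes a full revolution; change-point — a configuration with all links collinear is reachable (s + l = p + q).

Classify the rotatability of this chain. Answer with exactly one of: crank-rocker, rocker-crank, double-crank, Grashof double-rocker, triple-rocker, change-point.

lengths: ground=6, input=5, coupler=12, output=9
sorted: s=5 (shortest), l=12 (longest), p+q=15
s + l = 17 vs p + q = 15
s + l > p + q → non-Grashof → no link fully rotates → triple-rocker

triple-rocker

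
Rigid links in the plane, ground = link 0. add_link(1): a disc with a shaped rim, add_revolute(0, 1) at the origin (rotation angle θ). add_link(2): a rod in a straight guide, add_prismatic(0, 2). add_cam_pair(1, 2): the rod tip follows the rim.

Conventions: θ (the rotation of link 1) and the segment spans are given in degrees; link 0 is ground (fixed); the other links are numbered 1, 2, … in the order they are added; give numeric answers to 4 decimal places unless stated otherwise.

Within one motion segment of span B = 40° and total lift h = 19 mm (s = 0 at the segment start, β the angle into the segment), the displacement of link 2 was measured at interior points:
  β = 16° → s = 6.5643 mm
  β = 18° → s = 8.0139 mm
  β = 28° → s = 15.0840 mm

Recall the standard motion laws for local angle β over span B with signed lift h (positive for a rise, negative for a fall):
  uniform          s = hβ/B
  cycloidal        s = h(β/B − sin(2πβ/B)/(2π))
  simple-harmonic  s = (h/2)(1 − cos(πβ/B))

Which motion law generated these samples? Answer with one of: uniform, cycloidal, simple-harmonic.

candidates at β/B = r: uniform s = h·r (linear in β); cycloidal s = h·(r − sin(2πr)/(2π)); simple-harmonic s = (h/2)(1 − cos(πr))
β=16°: printed 6.5643 | uniform 7.6000, cycloidal 5.8226, simple-harmonic 6.5643
β=18°: printed 8.0139 | uniform 8.5500, cycloidal 7.6155, simple-harmonic 8.0139
β=28°: printed 15.0840 | uniform 13.3000, cycloidal 16.1759, simple-harmonic 15.0840
only one law matches every sample → simple-harmonic

simple-harmonic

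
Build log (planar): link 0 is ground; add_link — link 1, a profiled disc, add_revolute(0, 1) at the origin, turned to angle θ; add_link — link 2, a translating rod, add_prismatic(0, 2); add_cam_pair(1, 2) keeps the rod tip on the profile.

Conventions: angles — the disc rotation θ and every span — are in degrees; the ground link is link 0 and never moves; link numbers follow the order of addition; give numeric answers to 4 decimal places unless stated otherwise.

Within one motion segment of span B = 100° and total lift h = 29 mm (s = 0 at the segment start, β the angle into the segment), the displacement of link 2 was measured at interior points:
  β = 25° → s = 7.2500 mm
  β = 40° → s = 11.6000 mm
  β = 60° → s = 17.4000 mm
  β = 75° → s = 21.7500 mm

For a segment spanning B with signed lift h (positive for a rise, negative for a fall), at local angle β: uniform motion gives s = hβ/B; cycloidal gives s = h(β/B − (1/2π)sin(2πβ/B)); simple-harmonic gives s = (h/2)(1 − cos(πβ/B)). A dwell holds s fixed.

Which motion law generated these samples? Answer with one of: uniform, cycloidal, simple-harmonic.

candidates at β/B = r: uniform s = h·r (linear in β); cycloidal s = h·(r − sin(2πr)/(2π)); simple-harmonic s = (h/2)(1 − cos(πr))
β=25°: printed 7.2500 | uniform 7.2500, cycloidal 2.6345, simple-harmonic 4.2470
β=40°: printed 11.6000 | uniform 11.6000, cycloidal 8.8871, simple-harmonic 10.0193
β=60°: printed 17.4000 | uniform 17.4000, cycloidal 20.1129, simple-harmonic 18.9807
β=75°: printed 21.7500 | uniform 21.7500, cycloidal 26.3655, simple-harmonic 24.7530
only one law matches every sample → uniform

uniform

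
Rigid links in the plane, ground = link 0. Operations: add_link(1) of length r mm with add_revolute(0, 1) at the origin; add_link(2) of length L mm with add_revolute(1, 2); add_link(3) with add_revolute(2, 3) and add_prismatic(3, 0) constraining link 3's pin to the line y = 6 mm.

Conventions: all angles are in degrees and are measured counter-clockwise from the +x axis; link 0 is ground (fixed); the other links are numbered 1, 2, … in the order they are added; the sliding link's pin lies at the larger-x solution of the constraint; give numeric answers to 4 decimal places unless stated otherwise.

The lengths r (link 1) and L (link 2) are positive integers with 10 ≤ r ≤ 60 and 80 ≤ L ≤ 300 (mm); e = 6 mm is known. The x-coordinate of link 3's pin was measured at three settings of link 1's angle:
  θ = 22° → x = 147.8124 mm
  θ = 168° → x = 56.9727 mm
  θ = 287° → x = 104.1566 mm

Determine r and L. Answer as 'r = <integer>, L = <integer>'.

constraint per measurement: (x − r cos θ)² + (r sin θ − e)² = L²
subtracting the θ₁ and θ₂ equations cancels the r² and L² terms:
r = (x₁² − x₂²) / (2[(x₁cos θ₁ + e sin θ₁) − (x₂cos θ₂ + e sin θ₂)]) = 48.0000 → r = 48
L² = (x₁ − r cos θ₁)² + (r sin θ₁ − e)² = 10816.0022 → L = 104.0000 → L = 104
check at θ₃=287°: x = 104.1566 (printed 104.1566) ✓

r = 48, L = 104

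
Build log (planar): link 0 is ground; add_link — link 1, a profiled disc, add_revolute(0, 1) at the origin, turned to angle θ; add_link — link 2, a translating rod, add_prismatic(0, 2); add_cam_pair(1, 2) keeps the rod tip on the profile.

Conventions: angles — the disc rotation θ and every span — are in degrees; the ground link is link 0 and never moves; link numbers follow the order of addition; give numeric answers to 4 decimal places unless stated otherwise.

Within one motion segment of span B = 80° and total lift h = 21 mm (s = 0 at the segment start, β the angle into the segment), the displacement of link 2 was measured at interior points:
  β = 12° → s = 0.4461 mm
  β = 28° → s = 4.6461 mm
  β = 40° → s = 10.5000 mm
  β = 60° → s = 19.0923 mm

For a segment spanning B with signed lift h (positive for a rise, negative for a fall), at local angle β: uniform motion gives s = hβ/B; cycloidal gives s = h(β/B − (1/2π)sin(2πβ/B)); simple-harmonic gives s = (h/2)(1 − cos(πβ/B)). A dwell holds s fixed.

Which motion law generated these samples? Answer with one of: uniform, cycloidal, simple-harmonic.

candidates at β/B = r: uniform s = h·r (linear in β); cycloidal s = h·(r − sin(2πr)/(2π)); simple-harmonic s = (h/2)(1 − cos(πr))
β=12°: printed 0.4461 | uniform 3.1500, cycloidal 0.4461, simple-harmonic 1.1444
β=28°: printed 4.6461 | uniform 7.3500, cycloidal 4.6461, simple-harmonic 5.7331
β=40°: printed 10.5000 | uniform 10.5000, cycloidal 10.5000, simple-harmonic 10.5000
β=60°: printed 19.0923 | uniform 15.7500, cycloidal 19.0923, simple-harmonic 17.9246
only one law matches every sample → cycloidal

cycloidal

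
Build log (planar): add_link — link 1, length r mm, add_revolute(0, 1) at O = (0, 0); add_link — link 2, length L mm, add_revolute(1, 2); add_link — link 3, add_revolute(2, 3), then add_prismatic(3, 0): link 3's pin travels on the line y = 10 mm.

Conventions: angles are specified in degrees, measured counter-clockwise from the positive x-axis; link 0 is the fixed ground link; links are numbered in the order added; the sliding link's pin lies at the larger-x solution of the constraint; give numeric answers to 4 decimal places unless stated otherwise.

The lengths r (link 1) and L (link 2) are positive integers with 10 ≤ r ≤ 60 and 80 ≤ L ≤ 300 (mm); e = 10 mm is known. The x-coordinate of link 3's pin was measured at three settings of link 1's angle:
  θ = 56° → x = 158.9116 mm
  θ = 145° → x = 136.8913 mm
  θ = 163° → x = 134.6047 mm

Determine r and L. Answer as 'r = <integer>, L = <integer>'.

constraint per measurement: (x − r cos θ)² + (r sin θ − e)² = L²
subtracting the θ₁ and θ₂ equations cancels the r² and L² terms:
r = (x₁² − x₂²) / (2[(x₁cos θ₁ + e sin θ₁) − (x₂cos θ₂ + e sin θ₂)]) = 16.0000 → r = 16
L² = (x₁ − r cos θ₁)² + (r sin θ₁ − e)² = 22500.0129 → L = 150.0000 → L = 150
check at θ₃=163°: x = 134.6047 (printed 134.6047) ✓

r = 16, L = 150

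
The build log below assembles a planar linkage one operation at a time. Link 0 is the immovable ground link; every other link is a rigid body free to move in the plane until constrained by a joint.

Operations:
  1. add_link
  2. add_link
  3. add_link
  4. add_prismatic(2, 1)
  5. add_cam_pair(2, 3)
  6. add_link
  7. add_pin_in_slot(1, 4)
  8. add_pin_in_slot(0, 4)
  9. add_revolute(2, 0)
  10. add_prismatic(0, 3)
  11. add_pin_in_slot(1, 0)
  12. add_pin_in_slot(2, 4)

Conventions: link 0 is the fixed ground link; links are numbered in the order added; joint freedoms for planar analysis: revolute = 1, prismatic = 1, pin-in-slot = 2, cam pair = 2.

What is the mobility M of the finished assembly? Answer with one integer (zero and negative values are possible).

L=1 J1=0 J2=0
add link → L=2 J1=0 J2=0
add link → L=3 J1=0 J2=0
add link → L=4 J1=0 J2=0
P@2,1 dof=1 J1 → L=4 J1=1 J2=0
C@2,3 dof=2 J2 → L=4 J1=1 J2=1
add link → L=5 J1=1 J2=1
PS@1,4 dof=2 J2 → L=5 J1=1 J2=2
PS@0,4 dof=2 J2 → L=5 J1=1 J2=3
R@2,0 dof=1 J1 → L=5 J1=2 J2=3
P@0,3 dof=1 J1 → L=5 J1=3 J2=3
PS@1,0 dof=2 J2 → L=5 J1=3 J2=4
PS@2,4 dof=2 J2 → L=5 J1=3 J2=5
M=3(L−1)−2J1−J2=3·4−2·3−5=1

M = 1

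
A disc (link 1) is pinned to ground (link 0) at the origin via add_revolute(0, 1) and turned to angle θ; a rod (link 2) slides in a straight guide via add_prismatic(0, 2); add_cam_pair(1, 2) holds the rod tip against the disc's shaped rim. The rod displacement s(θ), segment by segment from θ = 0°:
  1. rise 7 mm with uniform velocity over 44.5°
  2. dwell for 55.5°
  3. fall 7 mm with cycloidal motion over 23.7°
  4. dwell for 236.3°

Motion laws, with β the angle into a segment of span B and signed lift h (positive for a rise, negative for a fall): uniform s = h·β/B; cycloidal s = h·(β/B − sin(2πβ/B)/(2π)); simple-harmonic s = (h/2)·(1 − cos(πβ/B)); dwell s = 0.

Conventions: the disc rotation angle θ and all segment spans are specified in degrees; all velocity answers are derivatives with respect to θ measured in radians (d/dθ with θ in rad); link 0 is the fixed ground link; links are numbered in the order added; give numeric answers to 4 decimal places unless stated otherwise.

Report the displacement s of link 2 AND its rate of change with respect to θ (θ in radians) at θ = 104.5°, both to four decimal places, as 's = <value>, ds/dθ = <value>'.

segment 1 (0° to 44.5°, uniform, h = 7) is passed completely: s = 0.0000 + (7) = 7.0000
segment 2 (44.5° to 100°, dwell): s unchanged at 7.0000
θ = 104.5° falls in segment 3 (100° to 123.7°, cycloidal, h = -7): β = 104.5 − 100 = 4.5°, B = 23.7°; Δs = -7·(0.1899 − sin(2π·0.1899)/(2π)) = -0.2936; s = 7.0000 − 0.2936 = 6.7064
velocity in seg [100°–123.7°] (cycloidal), θ in radians: β = 4.5° = 0.0785 rad, B = 23.7° = 0.4136 rad; ds/dθ = (h/B)(1 − cos(2πβ/B)) = ((-7)/0.4136)(1 − cos(2π·0.1899)) = -10.680592 mm/rad

s = 6.7064, ds/dθ = -10.6806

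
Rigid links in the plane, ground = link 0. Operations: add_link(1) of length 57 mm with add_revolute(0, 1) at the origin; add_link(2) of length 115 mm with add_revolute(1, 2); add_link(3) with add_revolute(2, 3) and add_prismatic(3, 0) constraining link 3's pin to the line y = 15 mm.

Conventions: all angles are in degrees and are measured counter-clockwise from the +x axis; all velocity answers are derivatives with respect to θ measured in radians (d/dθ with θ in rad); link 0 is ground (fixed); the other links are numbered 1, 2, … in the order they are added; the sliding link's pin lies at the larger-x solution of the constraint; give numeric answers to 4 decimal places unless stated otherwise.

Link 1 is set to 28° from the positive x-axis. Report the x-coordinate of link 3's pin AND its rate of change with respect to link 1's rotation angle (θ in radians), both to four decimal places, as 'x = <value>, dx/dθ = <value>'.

geometry: r = 57 mm, L = 115 mm, e = 15 mm
crank pin P = (r cos θ, r sin θ) = (50.328013, 26.759879)
h = r sin θ − e = 26.759879 − 15 = 11.759879
x = r cos θ + √(L² − h²) = 50.328013 + 114.397138 = 164.725151
dx/dθ = −r sin θ − h·r cos θ/√(L² − h²) (θ in radians; h = 11.759879) = -31.933534

x = 164.7252, dx/dθ = -31.9335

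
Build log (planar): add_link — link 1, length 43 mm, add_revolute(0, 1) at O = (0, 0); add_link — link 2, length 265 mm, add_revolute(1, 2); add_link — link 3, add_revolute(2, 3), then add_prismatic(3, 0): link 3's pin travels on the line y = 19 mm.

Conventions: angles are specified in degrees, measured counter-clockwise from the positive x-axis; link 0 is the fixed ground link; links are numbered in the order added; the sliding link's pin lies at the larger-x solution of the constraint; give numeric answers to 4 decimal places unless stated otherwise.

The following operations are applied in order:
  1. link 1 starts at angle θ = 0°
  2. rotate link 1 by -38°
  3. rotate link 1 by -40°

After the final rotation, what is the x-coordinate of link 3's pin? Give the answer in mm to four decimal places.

geometry: r = 43 mm, L = 265 mm, e = 19 mm; θ starts at 0°
rotate link 1 by -38°: θ ← 0° -38° = -38°
rotate link 1 by -40°: θ ← -38° -40° = -78°
crank pin P = (r cos θ, r sin θ) = (8.940203, -42.060347)
h = r sin θ − e = -42.060347 − 19 = -61.060347
x = r cos θ + √(L² − h²) = 8.940203 + 257.869413 = 266.809615

266.8096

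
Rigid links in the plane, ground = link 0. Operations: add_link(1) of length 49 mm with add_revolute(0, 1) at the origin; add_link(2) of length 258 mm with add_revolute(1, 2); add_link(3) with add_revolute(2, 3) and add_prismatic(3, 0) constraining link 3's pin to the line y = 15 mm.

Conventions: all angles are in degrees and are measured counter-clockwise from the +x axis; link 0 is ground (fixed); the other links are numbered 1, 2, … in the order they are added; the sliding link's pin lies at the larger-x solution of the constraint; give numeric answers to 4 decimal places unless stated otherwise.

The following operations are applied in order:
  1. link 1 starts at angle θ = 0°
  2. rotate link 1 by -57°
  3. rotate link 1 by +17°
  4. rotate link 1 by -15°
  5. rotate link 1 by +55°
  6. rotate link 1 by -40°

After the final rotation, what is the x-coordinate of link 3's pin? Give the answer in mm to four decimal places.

geometry: r = 49 mm, L = 258 mm, e = 15 mm; θ starts at 0°
rotate link 1 by -57°: θ ← 0° -57° = -57°
rotate link 1 by +17°: θ ← -57° +17° = -40°
rotate link 1 by -15°: θ ← -40° -15° = -55°
rotate link 1 by +55°: θ ← -55° +55° = 0°
rotate link 1 by -40°: θ ← 0° -40° = -40°
crank pin P = (r cos θ, r sin θ) = (37.536178, -31.496593)
h = r sin θ − e = -31.496593 − 15 = -46.496593
x = r cos θ + √(L² − h²) = 37.536178 + 253.775623 = 291.311801

291.3118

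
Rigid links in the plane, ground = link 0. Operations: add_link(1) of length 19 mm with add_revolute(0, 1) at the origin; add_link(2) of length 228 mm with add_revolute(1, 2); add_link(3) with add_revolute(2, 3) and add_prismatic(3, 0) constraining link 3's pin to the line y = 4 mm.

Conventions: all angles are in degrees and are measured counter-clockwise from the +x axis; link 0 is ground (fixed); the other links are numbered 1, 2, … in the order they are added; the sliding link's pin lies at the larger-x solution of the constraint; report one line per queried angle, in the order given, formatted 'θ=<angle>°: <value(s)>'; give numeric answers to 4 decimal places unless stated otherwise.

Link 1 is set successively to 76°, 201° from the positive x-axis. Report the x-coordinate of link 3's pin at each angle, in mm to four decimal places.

geometry: r = 19 mm, L = 228 mm, e = 4 mm
θ=76°: crank pin P = (r cos θ, r sin θ) = (4.596516, 18.435619)
θ=76°: h = r sin θ − e = 18.435619 − 4 = 14.435619
θ=76°: x = r cos θ + √(L² − h²) = 4.596516 + 227.542552 = 232.139068
θ=201°: crank pin P = (r cos θ, r sin θ) = (-17.738028, -6.808991)
θ=201°: h = r sin θ − e = -6.808991 − 4 = -10.808991
θ=201°: x = r cos θ + √(L² − h²) = -17.738028 + 227.743640 = 210.005612

θ=76°: 232.1391
θ=201°: 210.0056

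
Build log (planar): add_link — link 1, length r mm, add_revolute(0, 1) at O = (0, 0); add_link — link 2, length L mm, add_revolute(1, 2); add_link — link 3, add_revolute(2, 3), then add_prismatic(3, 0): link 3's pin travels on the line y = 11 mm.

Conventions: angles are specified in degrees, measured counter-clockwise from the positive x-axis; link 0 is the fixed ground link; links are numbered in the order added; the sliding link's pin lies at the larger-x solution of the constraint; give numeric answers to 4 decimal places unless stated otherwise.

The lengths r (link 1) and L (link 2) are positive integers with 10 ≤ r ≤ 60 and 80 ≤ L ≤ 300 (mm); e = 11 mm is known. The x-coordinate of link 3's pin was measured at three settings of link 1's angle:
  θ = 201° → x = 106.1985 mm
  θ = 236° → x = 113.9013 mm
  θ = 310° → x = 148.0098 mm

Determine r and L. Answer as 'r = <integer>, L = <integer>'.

constraint per measurement: (x − r cos θ)² + (r sin θ − e)² = L²
subtracting the θ₁ and θ₂ equations cancels the r² and L² terms:
r = (x₁² − x₂²) / (2[(x₁cos θ₁ + e sin θ₁) − (x₂cos θ₂ + e sin θ₂)]) = 28.0000 → r = 28
L² = (x₁ − r cos θ₁)² + (r sin θ₁ − e)² = 17955.9872 → L = 134.0000 → L = 134
check at θ₃=310°: x = 148.0098 (printed 148.0098) ✓

r = 28, L = 134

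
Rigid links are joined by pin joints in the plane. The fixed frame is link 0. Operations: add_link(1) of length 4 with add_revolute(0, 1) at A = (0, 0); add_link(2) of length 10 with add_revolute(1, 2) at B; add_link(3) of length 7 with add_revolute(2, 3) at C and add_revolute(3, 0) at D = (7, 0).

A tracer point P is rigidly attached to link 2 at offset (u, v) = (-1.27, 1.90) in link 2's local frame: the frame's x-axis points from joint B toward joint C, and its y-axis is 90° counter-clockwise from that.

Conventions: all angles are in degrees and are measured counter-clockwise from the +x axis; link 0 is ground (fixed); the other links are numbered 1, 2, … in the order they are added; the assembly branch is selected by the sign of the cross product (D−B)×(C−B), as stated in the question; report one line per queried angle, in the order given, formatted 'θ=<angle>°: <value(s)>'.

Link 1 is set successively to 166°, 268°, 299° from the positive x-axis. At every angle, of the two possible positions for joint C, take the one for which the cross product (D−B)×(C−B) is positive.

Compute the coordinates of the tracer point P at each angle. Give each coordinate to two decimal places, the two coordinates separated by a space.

A=(0,0), D=(7.00,0)
θ=166°: B = A + 4.00·(cos166°, sin166°) = (-3.8812, 0.9677)
θ=166°: |BD| = 10.9241
θ=166°: circle(B,10.00) ∩ circle(D,7.00): a=7.7963, h=6.2623
θ=166°:   candidates: C₊=(4.4392,6.5148) cross=68.411; C₋=(3.3298,-5.9607) cross=-68.411
θ=166°:   branch + wants cross > 0 → take C=(4.4392,6.5148) (cross=68.411)
θ=166°: ex = (C−B)/|BC| = (0.8320,0.5547); ey = (-0.5547,0.8320)
θ=166°: P = B + -1.27·ex + 1.90·ey = (-5.9918,1.8441)
θ=268°: B = A + 4.00·(cos268°, sin268°) = (-0.1396, -3.9976)
θ=268°: |BD| = 8.1826
θ=268°: circle(B,10.00) ∩ circle(D,7.00): a=7.2077, h=6.9318
θ=268°:   candidates: C₊=(2.7629,5.5720) cross=56.720; C₋=(9.5359,-6.5245) cross=-56.720
θ=268°:   branch + wants cross > 0 → take C=(2.7629,5.5720) (cross=56.720)
θ=268°: ex = (C−B)/|BC| = (0.2902,0.9570); ey = (-0.9570,0.2902)
θ=268°: P = B + -1.27·ex + 1.90·ey = (-2.3264,-4.6614)
θ=299°: B = A + 4.00·(cos299°, sin299°) = (1.9392, -3.4985)
θ=299°: |BD| = 6.1523
θ=299°: circle(B,10.00) ∩ circle(D,7.00): a=7.2209, h=6.9179
θ=299°:   candidates: C₊=(3.9452,6.2983) cross=42.561; C₋=(11.8129,-5.0829) cross=-42.561
θ=299°:   branch + wants cross > 0 → take C=(3.9452,6.2983) (cross=42.561)
θ=299°: ex = (C−B)/|BC| = (0.2006,0.9797); ey = (-0.9797,0.2006)
θ=299°: P = B + -1.27·ex + 1.90·ey = (-0.1769,-4.3615)

θ=166°: -5.99 1.84
θ=268°: -2.33 -4.66
θ=299°: -0.18 -4.36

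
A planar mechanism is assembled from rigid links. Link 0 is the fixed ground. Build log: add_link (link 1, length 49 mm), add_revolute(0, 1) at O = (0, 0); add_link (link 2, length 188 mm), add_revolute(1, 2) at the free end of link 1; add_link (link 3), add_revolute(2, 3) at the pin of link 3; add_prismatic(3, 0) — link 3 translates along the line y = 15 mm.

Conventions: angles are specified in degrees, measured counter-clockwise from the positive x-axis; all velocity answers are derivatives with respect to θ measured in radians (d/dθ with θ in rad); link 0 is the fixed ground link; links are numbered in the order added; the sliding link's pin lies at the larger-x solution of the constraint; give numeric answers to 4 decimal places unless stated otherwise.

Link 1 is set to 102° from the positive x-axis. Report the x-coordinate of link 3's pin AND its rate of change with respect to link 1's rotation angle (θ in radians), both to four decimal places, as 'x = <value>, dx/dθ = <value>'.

geometry: r = 49 mm, L = 188 mm, e = 15 mm
crank pin P = (r cos θ, r sin θ) = (-10.187673, 47.929232)
h = r sin θ − e = 47.929232 − 15 = 32.929232
x = r cos θ + √(L² − h²) = -10.187673 + 185.093667 = 174.905994
dx/dθ = −r sin θ − h·r cos θ/√(L² − h²) (θ in radians; h = 32.929232) = -46.116787

x = 174.9060, dx/dθ = -46.1168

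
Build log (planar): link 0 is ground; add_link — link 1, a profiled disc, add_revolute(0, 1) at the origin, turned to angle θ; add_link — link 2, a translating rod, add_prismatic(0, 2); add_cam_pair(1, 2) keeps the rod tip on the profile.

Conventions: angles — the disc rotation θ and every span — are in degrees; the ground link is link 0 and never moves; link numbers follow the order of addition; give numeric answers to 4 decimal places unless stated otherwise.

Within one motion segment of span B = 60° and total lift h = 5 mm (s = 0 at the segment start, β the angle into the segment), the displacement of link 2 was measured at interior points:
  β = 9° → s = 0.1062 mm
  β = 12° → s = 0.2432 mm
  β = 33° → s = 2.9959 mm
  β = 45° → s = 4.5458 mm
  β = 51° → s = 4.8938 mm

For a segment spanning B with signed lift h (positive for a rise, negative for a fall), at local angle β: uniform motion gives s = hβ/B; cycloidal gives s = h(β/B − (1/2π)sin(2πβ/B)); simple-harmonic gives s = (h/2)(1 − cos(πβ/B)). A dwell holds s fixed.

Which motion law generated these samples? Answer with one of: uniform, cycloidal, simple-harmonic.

candidates at β/B = r: uniform s = h·r (linear in β); cycloidal s = h·(r − sin(2πr)/(2π)); simple-harmonic s = (h/2)(1 − cos(πr))
β=9°: printed 0.1062 | uniform 0.7500, cycloidal 0.1062, simple-harmonic 0.2725
β=12°: printed 0.2432 | uniform 1.0000, cycloidal 0.2432, simple-harmonic 0.4775
β=33°: printed 2.9959 | uniform 2.7500, cycloidal 2.9959, simple-harmonic 2.8911
β=45°: printed 4.5458 | uniform 3.7500, cycloidal 4.5458, simple-harmonic 4.2678
β=51°: printed 4.8938 | uniform 4.2500, cycloidal 4.8938, simple-harmonic 4.7275
only one law matches every sample → cycloidal

cycloidal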